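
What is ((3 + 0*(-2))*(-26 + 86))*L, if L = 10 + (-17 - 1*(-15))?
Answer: 1440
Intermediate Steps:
L = 8 (L = 10 + (-17 + 15) = 10 - 2 = 8)
((3 + 0*(-2))*(-26 + 86))*L = ((3 + 0*(-2))*(-26 + 86))*8 = ((3 + 0)*60)*8 = (3*60)*8 = 180*8 = 1440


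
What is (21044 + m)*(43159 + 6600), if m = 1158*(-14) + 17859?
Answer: 1129081469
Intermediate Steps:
m = 1647 (m = -16212 + 17859 = 1647)
(21044 + m)*(43159 + 6600) = (21044 + 1647)*(43159 + 6600) = 22691*49759 = 1129081469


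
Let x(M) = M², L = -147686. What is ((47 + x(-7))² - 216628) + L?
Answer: -355098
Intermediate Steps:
((47 + x(-7))² - 216628) + L = ((47 + (-7)²)² - 216628) - 147686 = ((47 + 49)² - 216628) - 147686 = (96² - 216628) - 147686 = (9216 - 216628) - 147686 = -207412 - 147686 = -355098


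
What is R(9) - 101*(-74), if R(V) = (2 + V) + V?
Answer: 7494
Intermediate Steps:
R(V) = 2 + 2*V
R(9) - 101*(-74) = (2 + 2*9) - 101*(-74) = (2 + 18) + 7474 = 20 + 7474 = 7494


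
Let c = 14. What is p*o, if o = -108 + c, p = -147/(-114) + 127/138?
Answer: -272318/1311 ≈ -207.72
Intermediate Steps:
p = 2897/1311 (p = -147*(-1/114) + 127*(1/138) = 49/38 + 127/138 = 2897/1311 ≈ 2.2098)
o = -94 (o = -108 + 14 = -94)
p*o = (2897/1311)*(-94) = -272318/1311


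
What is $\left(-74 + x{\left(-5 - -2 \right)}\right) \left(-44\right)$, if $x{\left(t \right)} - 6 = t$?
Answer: $3124$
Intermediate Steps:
$x{\left(t \right)} = 6 + t$
$\left(-74 + x{\left(-5 - -2 \right)}\right) \left(-44\right) = \left(-74 + \left(6 - 3\right)\right) \left(-44\right) = \left(-74 + 3\right) \left(-44\right) = \left(-71\right) \left(-44\right) = 3124$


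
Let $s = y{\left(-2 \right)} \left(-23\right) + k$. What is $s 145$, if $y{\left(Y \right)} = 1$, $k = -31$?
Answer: $-7830$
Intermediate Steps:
$s = -54$ ($s = 1 \left(-23\right) - 31 = -23 - 31 = -54$)
$s 145 = \left(-54\right) 145 = -7830$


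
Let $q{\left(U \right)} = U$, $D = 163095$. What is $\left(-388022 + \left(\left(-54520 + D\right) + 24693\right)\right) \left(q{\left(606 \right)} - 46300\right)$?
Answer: $11640729276$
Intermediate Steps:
$\left(-388022 + \left(\left(-54520 + D\right) + 24693\right)\right) \left(q{\left(606 \right)} - 46300\right) = \left(-388022 + \left(\left(-54520 + 163095\right) + 24693\right)\right) \left(606 - 46300\right) = \left(-388022 + \left(108575 + 24693\right)\right) \left(-45694\right) = \left(-388022 + 133268\right) \left(-45694\right) = \left(-254754\right) \left(-45694\right) = 11640729276$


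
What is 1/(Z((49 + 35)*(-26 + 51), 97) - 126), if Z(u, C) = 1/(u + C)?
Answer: -2197/276821 ≈ -0.0079365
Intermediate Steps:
Z(u, C) = 1/(C + u)
1/(Z((49 + 35)*(-26 + 51), 97) - 126) = 1/(1/(97 + (49 + 35)*(-26 + 51)) - 126) = 1/(1/(97 + 84*25) - 126) = 1/(1/(97 + 2100) - 126) = 1/(1/2197 - 126) = 1/(-276821/2197) = -2197/276821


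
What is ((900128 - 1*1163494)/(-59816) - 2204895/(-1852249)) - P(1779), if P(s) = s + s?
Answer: -28113270968087/7913866156 ≈ -3552.4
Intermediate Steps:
P(s) = 2*s
((900128 - 1*1163494)/(-59816) - 2204895/(-1852249)) - P(1779) = ((900128 - 1*1163494)/(-59816) - 2204895/(-1852249)) - 2*1779 = ((900128 - 1163494)*(-1/59816) - 2204895*(-1/1852249)) - 1*3558 = (-263366*(-1/59816) + 314985/264607) - 3558 = (131683/29908 + 314985/264607) - 3558 = 44264814961/7913866156 - 3558 = -28113270968087/7913866156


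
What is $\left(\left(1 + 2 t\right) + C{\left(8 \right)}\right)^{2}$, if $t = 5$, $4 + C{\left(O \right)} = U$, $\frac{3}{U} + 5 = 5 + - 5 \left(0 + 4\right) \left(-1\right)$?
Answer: $\frac{20449}{400} \approx 51.122$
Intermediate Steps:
$U = \frac{3}{20}$ ($U = \frac{3}{-5 + \left(5 + - 5 \left(0 + 4\right) \left(-1\right)\right)} = \frac{3}{-5 + \left(5 + \left(-5\right) 4 \left(-1\right)\right)} = \frac{3}{-5 + \left(5 - -20\right)} = \frac{3}{-5 + \left(5 + 20\right)} = \frac{3}{-5 + 25} = \frac{3}{20} \approx 0.15$)
$C{\left(O \right)} = - \frac{77}{20}$ ($C{\left(O \right)} = -4 + \frac{3}{20} = - \frac{77}{20}$)
$\left(\left(1 + 2 t\right) + C{\left(8 \right)}\right)^{2} = \left(\left(1 + 2 \cdot 5\right) - \frac{77}{20}\right)^{2} = \left(\left(1 + 10\right) - \frac{77}{20}\right)^{2} = \left(11 - \frac{77}{20}\right)^{2} = \left(\frac{143}{20}\right)^{2} = \frac{20449}{400}$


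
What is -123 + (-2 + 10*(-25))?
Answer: -375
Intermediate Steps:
-123 + (-2 + 10*(-25)) = -123 + (-2 - 250) = -123 - 252 = -375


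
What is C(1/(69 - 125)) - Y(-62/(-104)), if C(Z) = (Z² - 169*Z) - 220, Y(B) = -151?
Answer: -206919/3136 ≈ -65.982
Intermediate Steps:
C(Z) = -220 + Z² - 169*Z
C(1/(69 - 125)) - Y(-62/(-104)) = (-220 + (1/(69 - 125))² - 169/(69 - 125)) - 1*(-151) = (-220 + (1/(-56))² - 169/(-56)) + 151 = (-220 + (-1/56)² - 169*(-1/56)) + 151 = (-220 + 1/3136 + 169/56) + 151 = -680455/3136 + 151 = -206919/3136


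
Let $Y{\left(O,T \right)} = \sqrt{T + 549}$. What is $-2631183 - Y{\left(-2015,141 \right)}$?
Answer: $-2631183 - \sqrt{690} \approx -2.6312 \cdot 10^{6}$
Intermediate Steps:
$Y{\left(O,T \right)} = \sqrt{549 + T}$
$-2631183 - Y{\left(-2015,141 \right)} = -2631183 - \sqrt{549 + 141} = -2631183 - \sqrt{690}$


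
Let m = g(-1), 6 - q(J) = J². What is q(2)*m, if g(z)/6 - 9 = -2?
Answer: 84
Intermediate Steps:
q(J) = 6 - J²
g(z) = 42 (g(z) = 54 + 6*(-2) = 54 - 12 = 42)
m = 42
q(2)*m = (6 - 1*2²)*42 = (6 - 1*4)*42 = (6 - 4)*42 = 2*42 = 84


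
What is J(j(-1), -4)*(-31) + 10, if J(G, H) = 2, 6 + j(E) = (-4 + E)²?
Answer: -52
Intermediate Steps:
j(E) = -6 + (-4 + E)²
J(j(-1), -4)*(-31) + 10 = 2*(-31) + 10 = -62 + 10 = -52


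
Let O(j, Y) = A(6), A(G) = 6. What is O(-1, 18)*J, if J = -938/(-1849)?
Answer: 5628/1849 ≈ 3.0438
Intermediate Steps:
J = 938/1849 (J = -938*(-1/1849) = 938/1849 ≈ 0.50730)
O(j, Y) = 6
O(-1, 18)*J = 6*(938/1849) = 5628/1849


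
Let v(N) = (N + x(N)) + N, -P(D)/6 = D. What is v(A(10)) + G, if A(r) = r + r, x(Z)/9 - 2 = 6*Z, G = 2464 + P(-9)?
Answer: 3656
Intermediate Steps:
P(D) = -6*D
G = 2518 (G = 2464 - 6*(-9) = 2464 + 54 = 2518)
x(Z) = 18 + 54*Z (x(Z) = 18 + 9*(6*Z) = 18 + 54*Z)
A(r) = 2*r
v(N) = 18 + 56*N (v(N) = (N + (18 + 54*N)) + N = (18 + 55*N) + N = 18 + 56*N)
v(A(10)) + G = (18 + 56*(2*10)) + 2518 = (18 + 56*20) + 2518 = (18 + 1120) + 2518 = 1138 + 2518 = 3656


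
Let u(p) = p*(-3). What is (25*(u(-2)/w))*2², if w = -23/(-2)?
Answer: 1200/23 ≈ 52.174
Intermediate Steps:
w = 23/2 (w = -23*(-½) = 23/2 ≈ 11.500)
u(p) = -3*p
(25*(u(-2)/w))*2² = (25*((-3*(-2))/(23/2)))*2² = (25*(6*(2/23)))*4 = (25*(12/23))*4 = (300/23)*4 = 1200/23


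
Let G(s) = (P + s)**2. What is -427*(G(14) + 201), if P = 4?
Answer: -224175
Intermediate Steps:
G(s) = (4 + s)**2
-427*(G(14) + 201) = -427*((4 + 14)**2 + 201) = -427*(18**2 + 201) = -427*(324 + 201) = -427*525 = -224175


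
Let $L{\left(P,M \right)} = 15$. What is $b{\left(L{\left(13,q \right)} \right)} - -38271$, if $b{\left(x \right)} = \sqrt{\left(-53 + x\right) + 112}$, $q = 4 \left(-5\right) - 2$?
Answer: $38271 + \sqrt{74} \approx 38280.0$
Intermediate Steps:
$q = -22$ ($q = -20 - 2 = -22$)
$b{\left(x \right)} = \sqrt{59 + x}$
$b{\left(L{\left(13,q \right)} \right)} - -38271 = \sqrt{59 + 15} - -38271 = \sqrt{74} + 38271 = 38271 + \sqrt{74}$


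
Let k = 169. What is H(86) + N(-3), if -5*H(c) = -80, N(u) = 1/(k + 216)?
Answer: 6161/385 ≈ 16.003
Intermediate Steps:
N(u) = 1/385 (N(u) = 1/(169 + 216) = 1/385)
H(c) = 16 (H(c) = -1/5*(-80) = 16)
H(86) + N(-3) = 16 + 1/385 = 6161/385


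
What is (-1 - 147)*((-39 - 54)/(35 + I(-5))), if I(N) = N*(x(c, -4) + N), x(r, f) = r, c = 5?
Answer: 13764/35 ≈ 393.26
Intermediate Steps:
I(N) = N*(5 + N)
(-1 - 147)*((-39 - 54)/(35 + I(-5))) = (-1 - 147)*((-39 - 54)/(35 - 5*(5 - 5))) = -(-13764)/(35 - 5*0) = -(-13764)/(35 + 0) = -(-13764)/35 = -148*(-93/35) = 13764/35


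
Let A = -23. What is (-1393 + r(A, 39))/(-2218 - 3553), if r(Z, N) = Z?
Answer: 1416/5771 ≈ 0.24536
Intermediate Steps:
(-1393 + r(A, 39))/(-2218 - 3553) = (-1393 - 23)/(-2218 - 3553) = -1416/(-5771) = -1416*(-1/5771) = 1416/5771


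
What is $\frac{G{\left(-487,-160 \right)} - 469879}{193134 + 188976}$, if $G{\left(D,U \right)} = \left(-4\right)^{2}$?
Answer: $- \frac{156621}{127370} \approx -1.2297$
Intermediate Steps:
$G{\left(D,U \right)} = 16$
$\frac{G{\left(-487,-160 \right)} - 469879}{193134 + 188976} = \frac{16 - 469879}{193134 + 188976} = - \frac{469863}{382110} = \left(-469863\right) \frac{1}{382110} = - \frac{156621}{127370}$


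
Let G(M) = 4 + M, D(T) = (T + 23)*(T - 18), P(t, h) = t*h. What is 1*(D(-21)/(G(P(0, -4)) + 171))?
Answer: -78/175 ≈ -0.44571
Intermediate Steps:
P(t, h) = h*t
D(T) = (-18 + T)*(23 + T) (D(T) = (23 + T)*(-18 + T) = (-18 + T)*(23 + T))
1*(D(-21)/(G(P(0, -4)) + 171)) = 1*((-414 + (-21)² + 5*(-21))/((4 - 4*0) + 171)) = 1*((-414 + 441 - 105)/((4 + 0) + 171)) = 1*(-78/(4 + 171)) = 1*(-78/175) = -78/175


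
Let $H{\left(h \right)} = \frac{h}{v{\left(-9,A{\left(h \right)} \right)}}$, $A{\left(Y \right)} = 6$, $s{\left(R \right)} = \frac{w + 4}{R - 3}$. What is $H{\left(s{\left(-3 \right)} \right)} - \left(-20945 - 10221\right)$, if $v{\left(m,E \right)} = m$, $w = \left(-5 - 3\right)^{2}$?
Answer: $\frac{841516}{27} \approx 31167.0$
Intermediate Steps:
$w = 64$ ($w = \left(-8\right)^{2} = 64$)
$s{\left(R \right)} = \frac{68}{-3 + R}$ ($s{\left(R \right)} = \frac{64 + 4}{R - 3} = \frac{68}{-3 + R}$)
$H{\left(h \right)} = - \frac{h}{9}$ ($H{\left(h \right)} = \frac{h}{-9} = h \left(- \frac{1}{9}\right) = - \frac{h}{9}$)
$H{\left(s{\left(-3 \right)} \right)} - \left(-20945 - 10221\right) = - \frac{68 \frac{1}{-3 - 3}}{9} - \left(-20945 - 10221\right) = - \frac{68 \frac{1}{-6}}{9} - \left(-20945 - 10221\right) = - \frac{68 \left(- \frac{1}{6}\right)}{9} - -31166 = \left(- \frac{1}{9}\right) \left(- \frac{34}{3}\right) + 31166 = \frac{34}{27} + 31166 = \frac{841516}{27}$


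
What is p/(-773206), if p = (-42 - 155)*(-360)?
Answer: -35460/386603 ≈ -0.091722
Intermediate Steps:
p = 70920 (p = -197*(-360) = 70920)
p/(-773206) = 70920/(-773206) = 70920*(-1/773206) = -35460/386603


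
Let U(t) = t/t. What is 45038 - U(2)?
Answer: 45037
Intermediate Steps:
U(t) = 1
45038 - U(2) = 45038 - 1*1 = 45038 - 1 = 45037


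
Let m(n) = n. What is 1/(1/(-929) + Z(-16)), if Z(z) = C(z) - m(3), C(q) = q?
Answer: -929/17652 ≈ -0.052629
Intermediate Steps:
Z(z) = -3 + z (Z(z) = z - 1*3 = z - 3 = -3 + z)
1/(1/(-929) + Z(-16)) = 1/(1/(-929) + (-3 - 16)) = 1/(-1/929 - 19) = 1/(-17652/929) = -929/17652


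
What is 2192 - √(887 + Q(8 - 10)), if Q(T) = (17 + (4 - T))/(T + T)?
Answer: 2192 - 5*√141/2 ≈ 2162.3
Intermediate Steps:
Q(T) = (21 - T)/(2*T) (Q(T) = (21 - T)/((2*T)) = (21 - T)*(1/(2*T)) = (21 - T)/(2*T))
2192 - √(887 + Q(8 - 10)) = 2192 - √(887 + (21 - (8 - 10))/(2*(8 - 10))) = 2192 - √(887 + (½)*(21 - 1*(-2))/(-2)) = 2192 - √(887 + (½)*(-½)*(21 + 2)) = 2192 - √(887 + (½)*(-½)*23) = 2192 - √(887 - 23/4) = 2192 - √(3525/4) = 2192 - 5*√141/2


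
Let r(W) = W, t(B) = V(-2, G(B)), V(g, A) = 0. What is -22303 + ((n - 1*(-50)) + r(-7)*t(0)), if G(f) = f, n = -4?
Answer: -22257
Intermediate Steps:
t(B) = 0
-22303 + ((n - 1*(-50)) + r(-7)*t(0)) = -22303 + ((-4 - 1*(-50)) - 7*0) = -22303 + ((-4 + 50) + 0) = -22303 + (46 + 0) = -22303 + 46 = -22257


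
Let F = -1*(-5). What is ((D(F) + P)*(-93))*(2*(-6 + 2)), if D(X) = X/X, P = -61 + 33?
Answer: -20088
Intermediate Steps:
F = 5
P = -28
D(X) = 1
((D(F) + P)*(-93))*(2*(-6 + 2)) = ((1 - 28)*(-93))*(2*(-6 + 2)) = (-27*(-93))*(2*(-4)) = 2511*(-8) = -20088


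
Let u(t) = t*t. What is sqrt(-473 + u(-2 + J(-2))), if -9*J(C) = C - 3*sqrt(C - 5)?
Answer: 2*sqrt(-9530 - 24*I*sqrt(7))/9 ≈ 0.072272 - 21.694*I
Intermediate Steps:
J(C) = -C/9 + sqrt(-5 + C)/3 (J(C) = -(C - 3*sqrt(C - 5))/9 = -(C - 3*sqrt(-5 + C))/9 = -C/9 + sqrt(-5 + C)/3)
u(t) = t**2
sqrt(-473 + u(-2 + J(-2))) = sqrt(-473 + (-2 + (-1/9*(-2) + sqrt(-5 - 2)/3))**2) = sqrt(-473 + (-2 + (2/9 + sqrt(-7)/3))**2) = sqrt(-473 + (-2 + (2/9 + (I*sqrt(7))/3))**2) = sqrt(-473 + (-2 + (2/9 + I*sqrt(7)/3))**2) = sqrt(-473 + (-16/9 + I*sqrt(7)/3)**2)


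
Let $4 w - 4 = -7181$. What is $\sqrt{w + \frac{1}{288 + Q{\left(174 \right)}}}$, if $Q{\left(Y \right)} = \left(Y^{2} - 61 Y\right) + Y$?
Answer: $\frac{i \sqrt{20184084674}}{3354} \approx 42.359 i$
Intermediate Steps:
$Q{\left(Y \right)} = Y^{2} - 60 Y$
$w = - \frac{7177}{4}$ ($w = 1 + \frac{1}{4} \left(-7181\right) = 1 - \frac{7181}{4} = - \frac{7177}{4} \approx -1794.3$)
$\sqrt{w + \frac{1}{288 + Q{\left(174 \right)}}} = \sqrt{- \frac{7177}{4} + \frac{1}{288 + 174 \left(-60 + 174\right)}} = \sqrt{- \frac{7177}{4} + \frac{1}{288 + 174 \cdot 114}} = \sqrt{- \frac{7177}{4} + \frac{1}{288 + 19836}} = \sqrt{- \frac{7177}{4} + \frac{1}{20124}} = \sqrt{- \frac{18053743}{10062}} = \frac{i \sqrt{20184084674}}{3354}$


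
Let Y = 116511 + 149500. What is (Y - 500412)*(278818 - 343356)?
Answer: 15127771738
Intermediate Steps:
Y = 266011
(Y - 500412)*(278818 - 343356) = (266011 - 500412)*(278818 - 343356) = -234401*(-64538) = 15127771738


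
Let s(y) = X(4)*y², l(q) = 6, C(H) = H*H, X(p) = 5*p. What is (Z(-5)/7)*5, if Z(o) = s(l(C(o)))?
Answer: 3600/7 ≈ 514.29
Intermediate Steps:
C(H) = H²
s(y) = 20*y² (s(y) = (5*4)*y² = 20*y²)
Z(o) = 720 (Z(o) = 20*6² = 20*36 = 720)
(Z(-5)/7)*5 = (720/7)*5 = 3600/7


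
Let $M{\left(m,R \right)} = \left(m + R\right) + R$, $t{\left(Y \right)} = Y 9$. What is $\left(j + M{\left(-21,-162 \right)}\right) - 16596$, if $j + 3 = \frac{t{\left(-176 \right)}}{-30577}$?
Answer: $- \frac{518095104}{30577} \approx -16944.0$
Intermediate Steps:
$t{\left(Y \right)} = 9 Y$
$j = - \frac{90147}{30577}$ ($j = -3 + \frac{9 \left(-176\right)}{-30577} = -3 - - \frac{1584}{30577} = -3 + \frac{1584}{30577} = - \frac{90147}{30577} \approx -2.9482$)
$M{\left(m,R \right)} = m + 2 R$ ($M{\left(m,R \right)} = \left(R + m\right) + R = m + 2 R$)
$\left(j + M{\left(-21,-162 \right)}\right) - 16596 = \left(- \frac{90147}{30577} + \left(-21 + 2 \left(-162\right)\right)\right) - 16596 = \left(- \frac{90147}{30577} - 345\right) - 16596 = - \frac{10639212}{30577} - 16596 = - \frac{518095104}{30577}$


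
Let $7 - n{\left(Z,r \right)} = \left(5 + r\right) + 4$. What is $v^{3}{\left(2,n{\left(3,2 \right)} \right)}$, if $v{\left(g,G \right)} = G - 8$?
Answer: $-1728$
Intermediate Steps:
$n{\left(Z,r \right)} = -2 - r$ ($n{\left(Z,r \right)} = 7 - \left(\left(5 + r\right) + 4\right) = 7 - \left(9 + r\right) = -2 - r$)
$v{\left(g,G \right)} = -8 + G$
$v^{3}{\left(2,n{\left(3,2 \right)} \right)} = \left(-8 - 4\right)^{3} = \left(-12\right)^{3} = -1728$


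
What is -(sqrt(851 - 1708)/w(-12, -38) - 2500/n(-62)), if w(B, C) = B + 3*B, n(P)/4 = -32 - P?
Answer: 125/6 + I*sqrt(857)/48 ≈ 20.833 + 0.60989*I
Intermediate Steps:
n(P) = -128 - 4*P (n(P) = 4*(-32 - P) = -128 - 4*P)
w(B, C) = 4*B
-(sqrt(851 - 1708)/w(-12, -38) - 2500/n(-62)) = -(sqrt(851 - 1708)/((4*(-12))) - 2500/(-128 - 4*(-62))) = -(sqrt(-857)/(-48) - 2500/(-128 + 248)) = -((I*sqrt(857))*(-1/48) - 2500/120) = -(-I*sqrt(857)/48 - 2500*1/120) = -(-I*sqrt(857)/48 - 125/6) = -(-125/6 - I*sqrt(857)/48) = 125/6 + I*sqrt(857)/48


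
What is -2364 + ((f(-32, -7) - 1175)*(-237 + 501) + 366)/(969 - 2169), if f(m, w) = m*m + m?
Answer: -464809/200 ≈ -2324.0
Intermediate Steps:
f(m, w) = m + m² (f(m, w) = m² + m = m + m²)
-2364 + ((f(-32, -7) - 1175)*(-237 + 501) + 366)/(969 - 2169) = -2364 + ((-32*(1 - 32) - 1175)*(-237 + 501) + 366)/(969 - 2169) = -2364 + ((-32*(-31) - 1175)*264 + 366)/(-1200) = -2364 + ((992 - 1175)*264 + 366)*(-1/1200) = -2364 + (-183*264 + 366)*(-1/1200) = -2364 + (-48312 + 366)*(-1/1200) = -2364 - 47946*(-1/1200) = -2364 + 7991/200 = -464809/200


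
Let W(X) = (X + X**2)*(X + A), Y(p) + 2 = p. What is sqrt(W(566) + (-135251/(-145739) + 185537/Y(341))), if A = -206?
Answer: 2*sqrt(70500959438281577597073)/49405521 ≈ 10749.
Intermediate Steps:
Y(p) = -2 + p
W(X) = (-206 + X)*(X + X**2) (W(X) = (X + X**2)*(X - 206) = (X + X**2)*(-206 + X) = (-206 + X)*(X + X**2))
sqrt(W(566) + (-135251/(-145739) + 185537/Y(341))) = sqrt(566*(-206 + 566**2 - 205*566) + (-135251/(-145739) + 185537/(-2 + 341))) = sqrt(566*(-206 + 320356 - 116030) + (-135251*(-1/145739) + 185537/339)) = sqrt(566*204120 + (135251/145739 + 185537*(1/339))) = sqrt(115531920 + (135251/145739 + 185537/339)) = sqrt(115531920 + 27085826932/49405521) = sqrt(5707941785557252/49405521) = 2*sqrt(70500959438281577597073)/49405521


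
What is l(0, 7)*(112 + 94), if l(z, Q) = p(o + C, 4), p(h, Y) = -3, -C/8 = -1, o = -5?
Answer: -618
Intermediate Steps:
C = 8 (C = -8*(-1) = 8)
l(z, Q) = -3
l(0, 7)*(112 + 94) = -3*(112 + 94) = -3*206 = -618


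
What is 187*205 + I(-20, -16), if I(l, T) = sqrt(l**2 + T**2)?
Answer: 38335 + 4*sqrt(41) ≈ 38361.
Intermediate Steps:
I(l, T) = sqrt(T**2 + l**2)
187*205 + I(-20, -16) = 187*205 + sqrt((-16)**2 + (-20)**2) = 38335 + sqrt(256 + 400) = 38335 + sqrt(656) = 38335 + 4*sqrt(41)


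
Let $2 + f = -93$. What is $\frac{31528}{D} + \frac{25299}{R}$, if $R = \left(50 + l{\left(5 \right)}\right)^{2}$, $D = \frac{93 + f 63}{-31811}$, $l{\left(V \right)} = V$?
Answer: $\frac{758508528977}{4455825} \approx 1.7023 \cdot 10^{5}$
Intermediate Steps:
$f = -95$ ($f = -2 - 93 = -95$)
$D = \frac{5892}{31811}$ ($D = \frac{93 - 5985}{-31811} = \left(93 - 5985\right) \left(- \frac{1}{31811}\right) = \left(-5892\right) \left(- \frac{1}{31811}\right) = \frac{5892}{31811} \approx 0.18522$)
$R = 3025$ ($R = \left(50 + 5\right)^{2} = 55^{2} = 3025$)
$\frac{31528}{D} + \frac{25299}{R} = \frac{31528}{\frac{5892}{31811}} + \frac{25299}{3025} = 31528 \cdot \frac{31811}{5892} + 25299 \cdot \frac{1}{3025} = \frac{250734302}{1473} + \frac{25299}{3025} = \frac{758508528977}{4455825}$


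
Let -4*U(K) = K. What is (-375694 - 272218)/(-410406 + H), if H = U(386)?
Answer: 1295824/821005 ≈ 1.5783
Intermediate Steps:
U(K) = -K/4
H = -193/2 (H = -¼*386 = -193/2 ≈ -96.500)
(-375694 - 272218)/(-410406 + H) = (-375694 - 272218)/(-410406 - 193/2) = -647912/(-821005/2) = -647912*(-2/821005) = 1295824/821005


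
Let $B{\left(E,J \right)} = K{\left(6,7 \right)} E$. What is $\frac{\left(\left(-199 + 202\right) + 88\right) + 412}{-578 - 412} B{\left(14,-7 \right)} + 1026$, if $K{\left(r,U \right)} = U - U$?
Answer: $1026$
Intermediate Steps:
$K{\left(r,U \right)} = 0$
$B{\left(E,J \right)} = 0$ ($B{\left(E,J \right)} = 0 E = 0$)
$\frac{\left(\left(-199 + 202\right) + 88\right) + 412}{-578 - 412} B{\left(14,-7 \right)} + 1026 = \frac{\left(\left(-199 + 202\right) + 88\right) + 412}{-578 - 412} \cdot 0 + 1026 = \frac{\left(3 + 88\right) + 412}{-990} \cdot 0 + 1026 = \left(91 + 412\right) \left(- \frac{1}{990}\right) 0 + 1026 = 503 \left(- \frac{1}{990}\right) 0 + 1026 = \left(- \frac{503}{990}\right) 0 + 1026 = 0 + 1026 = 1026$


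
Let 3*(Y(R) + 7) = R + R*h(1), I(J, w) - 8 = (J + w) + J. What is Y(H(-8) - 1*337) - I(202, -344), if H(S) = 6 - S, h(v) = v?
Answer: -871/3 ≈ -290.33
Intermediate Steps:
I(J, w) = 8 + w + 2*J (I(J, w) = 8 + ((J + w) + J) = 8 + (w + 2*J) = 8 + w + 2*J)
Y(R) = -7 + 2*R/3 (Y(R) = -7 + (R + R*1)/3 = -7 + (R + R)/3 = -7 + (2*R)/3 = -7 + 2*R/3)
Y(H(-8) - 1*337) - I(202, -344) = (-7 + 2*((6 - 1*(-8)) - 1*337)/3) - (8 - 344 + 2*202) = (-7 + 2*((6 + 8) - 337)/3) - (8 - 344 + 404) = (-7 + 2*(14 - 337)/3) - 1*68 = (-7 + (⅔)*(-323)) - 68 = (-7 - 646/3) - 68 = -667/3 - 68 = -871/3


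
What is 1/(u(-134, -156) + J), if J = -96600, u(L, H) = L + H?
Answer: -1/96890 ≈ -1.0321e-5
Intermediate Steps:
u(L, H) = H + L
1/(u(-134, -156) + J) = 1/((-156 - 134) - 96600) = 1/(-290 - 96600) = 1/(-96890) = -1/96890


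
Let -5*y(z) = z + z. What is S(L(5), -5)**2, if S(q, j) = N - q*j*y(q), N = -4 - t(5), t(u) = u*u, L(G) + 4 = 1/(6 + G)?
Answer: 51940849/14641 ≈ 3547.6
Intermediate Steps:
y(z) = -2*z/5 (y(z) = -(z + z)/5 = -2*z/5)
L(G) = -4 + 1/(6 + G)
t(u) = u**2
N = -29 (N = -4 - 1*5**2 = -4 - 1*25 = -4 - 25 = -29)
S(q, j) = -29 + 2*j*q**2/5 (S(q, j) = -29 - q*j*(-2*q/5) = -29 - j*q*(-2*q/5) = -29 - (-2)*j*q**2/5 = -29 + 2*j*q**2/5)
S(L(5), -5)**2 = (-29 + (2/5)*(-5)*((-23 - 4*5)/(6 + 5))**2)**2 = (-29 + (2/5)*(-5)*((-23 - 20)/11)**2)**2 = (-29 + (2/5)*(-5)*((1/11)*(-43))**2)**2 = (-29 + (2/5)*(-5)*(-43/11)**2)**2 = (-29 + (2/5)*(-5)*(1849/121))**2 = (-29 - 3698/121)**2 = (-7207/121)**2 = 51940849/14641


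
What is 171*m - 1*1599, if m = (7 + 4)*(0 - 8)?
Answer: -16647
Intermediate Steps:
m = -88 (m = 11*(-8) = -88)
171*m - 1*1599 = 171*(-88) - 1*1599 = -15048 - 1599 = -16647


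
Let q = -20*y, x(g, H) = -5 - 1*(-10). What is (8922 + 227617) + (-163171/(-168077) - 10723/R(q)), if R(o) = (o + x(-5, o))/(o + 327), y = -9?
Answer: 6441270941493/31094245 ≈ 2.0715e+5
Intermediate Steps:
x(g, H) = 5 (x(g, H) = -5 + 10 = 5)
q = 180 (q = -20*(-9) = 180)
R(o) = (5 + o)/(327 + o) (R(o) = (o + 5)/(o + 327) = (5 + o)/(327 + o))
(8922 + 227617) + (-163171/(-168077) - 10723/R(q)) = (8922 + 227617) + (-163171/(-168077) - 10723*(327 + 180)/(5 + 180)) = 236539 + (-163171*(-1/168077) - 10723/(185/507)) = 236539 + (163171/168077 - 10723/((1/507)*185)) = 236539 + (163171/168077 - 10723/185/507) = 236539 + (163171/168077 - 10723*507/185) = 236539 + (163171/168077 - 5436561/185) = 236539 - 913730676562/31094245 = 6441270941493/31094245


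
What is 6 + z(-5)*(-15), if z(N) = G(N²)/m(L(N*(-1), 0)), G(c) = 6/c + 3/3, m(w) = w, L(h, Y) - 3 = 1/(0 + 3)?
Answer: 21/50 ≈ 0.42000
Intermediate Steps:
L(h, Y) = 10/3 (L(h, Y) = 3 + 1/(0 + 3) = 3 + 1/3 = 3 + ⅓ = 10/3)
G(c) = 1 + 6/c (G(c) = 6/c + 3*(⅓) = 6/c + 1 = 1 + 6/c)
z(N) = 3*(6 + N²)/(10*N²) (z(N) = ((6 + N²)/(N²))/(10/3) = ((6 + N²)/N²)*(3/10) = 3*(6 + N²)/(10*N²))
6 + z(-5)*(-15) = 6 + (3/10 + (9/5)/(-5)²)*(-15) = 6 + (3/10 + (9/5)*(1/25))*(-15) = 6 + (3/10 + 9/125)*(-15) = 6 + (93/250)*(-15) = 6 - 279/50 = 21/50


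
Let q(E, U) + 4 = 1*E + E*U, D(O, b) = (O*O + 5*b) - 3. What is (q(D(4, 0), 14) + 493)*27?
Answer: 18468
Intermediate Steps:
D(O, b) = -3 + O**2 + 5*b (D(O, b) = (O**2 + 5*b) - 3 = -3 + O**2 + 5*b)
q(E, U) = -4 + E + E*U (q(E, U) = -4 + (1*E + E*U) = -4 + (E + E*U) = -4 + E + E*U)
(q(D(4, 0), 14) + 493)*27 = ((-4 + (-3 + 4**2 + 5*0) + (-3 + 4**2 + 5*0)*14) + 493)*27 = ((-4 + (-3 + 16 + 0) + (-3 + 16 + 0)*14) + 493)*27 = ((-4 + 13 + 13*14) + 493)*27 = ((-4 + 13 + 182) + 493)*27 = (191 + 493)*27 = 684*27 = 18468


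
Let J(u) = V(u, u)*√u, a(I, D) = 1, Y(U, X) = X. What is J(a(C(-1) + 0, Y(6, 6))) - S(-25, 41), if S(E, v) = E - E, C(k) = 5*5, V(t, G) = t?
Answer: 1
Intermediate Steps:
C(k) = 25
S(E, v) = 0
J(u) = u^(3/2) (J(u) = u*√u = u^(3/2))
J(a(C(-1) + 0, Y(6, 6))) - S(-25, 41) = 1^(3/2) - 1*0 = 1 + 0 = 1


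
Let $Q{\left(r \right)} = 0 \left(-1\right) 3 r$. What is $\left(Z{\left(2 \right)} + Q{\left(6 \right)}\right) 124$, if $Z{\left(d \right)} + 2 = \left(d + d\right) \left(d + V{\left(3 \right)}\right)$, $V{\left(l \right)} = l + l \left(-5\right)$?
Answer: $-5208$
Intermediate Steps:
$V{\left(l \right)} = - 4 l$ ($V{\left(l \right)} = l - 5 l = - 4 l$)
$Z{\left(d \right)} = -2 + 2 d \left(-12 + d\right)$ ($Z{\left(d \right)} = -2 + \left(d + d\right) \left(d - 12\right) = -2 + 2 d \left(d - 12\right) = -2 + 2 d \left(-12 + d\right)$)
$Q{\left(r \right)} = 0$ ($Q{\left(r \right)} = 0 \cdot 3 r = 0 r = 0$)
$\left(Z{\left(2 \right)} + Q{\left(6 \right)}\right) 124 = \left(\left(-2 - 48 + 2 \cdot 2^{2}\right) + 0\right) 124 = \left(\left(-2 - 48 + 2 \cdot 4\right) + 0\right) 124 = \left(\left(-2 - 48 + 8\right) + 0\right) 124 = \left(-42 + 0\right) 124 = \left(-42\right) 124 = -5208$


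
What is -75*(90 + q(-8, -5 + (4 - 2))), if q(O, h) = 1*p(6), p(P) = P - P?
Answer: -6750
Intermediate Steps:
p(P) = 0
q(O, h) = 0 (q(O, h) = 1*0 = 0)
-75*(90 + q(-8, -5 + (4 - 2))) = -75*(90 + 0) = -75*90 = -6750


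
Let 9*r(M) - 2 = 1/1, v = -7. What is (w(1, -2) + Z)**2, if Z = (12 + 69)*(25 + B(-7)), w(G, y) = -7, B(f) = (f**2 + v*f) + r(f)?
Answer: 99660289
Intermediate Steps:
r(M) = 1/3 (r(M) = 2/9 + (1/9)/1 = 2/9 + (1/9)*1 = 2/9 + 1/9 = 1/3)
B(f) = 1/3 + f**2 - 7*f (B(f) = (f**2 - 7*f) + 1/3 = 1/3 + f**2 - 7*f)
Z = 9990 (Z = (12 + 69)*(25 + (1/3 + (-7)**2 - 7*(-7))) = 81*(25 + (1/3 + 49 + 49)) = 81*(25 + 295/3) = 81*(370/3) = 9990)
(w(1, -2) + Z)**2 = (-7 + 9990)**2 = 9983**2 = 99660289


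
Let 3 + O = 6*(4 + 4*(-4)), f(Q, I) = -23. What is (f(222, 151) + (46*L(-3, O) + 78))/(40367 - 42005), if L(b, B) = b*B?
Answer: -10405/1638 ≈ -6.3523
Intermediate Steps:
O = -75 (O = -3 + 6*(4 + 4*(-4)) = -3 + 6*(4 - 16) = -3 + 6*(-12) = -3 - 72 = -75)
L(b, B) = B*b
(f(222, 151) + (46*L(-3, O) + 78))/(40367 - 42005) = (-23 + (46*(-75*(-3)) + 78))/(40367 - 42005) = (-23 + (46*225 + 78))/(-1638) = (-23 + (10350 + 78))*(-1/1638) = (-23 + 10428)*(-1/1638) = 10405*(-1/1638) = -10405/1638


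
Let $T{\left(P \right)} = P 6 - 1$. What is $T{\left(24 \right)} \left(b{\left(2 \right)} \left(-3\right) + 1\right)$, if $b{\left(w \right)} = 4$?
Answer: $-1573$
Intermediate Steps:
$T{\left(P \right)} = -1 + 6 P$ ($T{\left(P \right)} = 6 P - 1 = -1 + 6 P$)
$T{\left(24 \right)} \left(b{\left(2 \right)} \left(-3\right) + 1\right) = \left(-1 + 6 \cdot 24\right) \left(4 \left(-3\right) + 1\right) = \left(-1 + 144\right) \left(-12 + 1\right) = 143 \left(-11\right) = -1573$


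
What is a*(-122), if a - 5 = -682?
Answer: 82594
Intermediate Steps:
a = -677 (a = 5 - 682 = -677)
a*(-122) = -677*(-122) = 82594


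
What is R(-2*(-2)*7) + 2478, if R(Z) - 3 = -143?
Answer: 2338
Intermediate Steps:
R(Z) = -140 (R(Z) = 3 - 143 = -140)
R(-2*(-2)*7) + 2478 = -140 + 2478 = 2338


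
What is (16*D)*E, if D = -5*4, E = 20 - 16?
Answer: -1280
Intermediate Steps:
E = 4
D = -20
(16*D)*E = (16*(-20))*4 = -320*4 = -1280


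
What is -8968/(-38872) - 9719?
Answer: -47223500/4859 ≈ -9718.8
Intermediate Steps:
-8968/(-38872) - 9719 = -8968*(-1/38872) - 9719 = 1121/4859 - 9719 = -47223500/4859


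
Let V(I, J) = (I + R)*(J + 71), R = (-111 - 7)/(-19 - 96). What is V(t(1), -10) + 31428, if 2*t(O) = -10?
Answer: 3586343/115 ≈ 31186.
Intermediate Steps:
t(O) = -5 (t(O) = (1/2)*(-10) = -5)
R = 118/115 (R = -118/(-115) = -118*(-1/115) = 118/115 ≈ 1.0261)
V(I, J) = (71 + J)*(118/115 + I) (V(I, J) = (I + 118/115)*(J + 71) = (118/115 + I)*(71 + J) = (71 + J)*(118/115 + I))
V(t(1), -10) + 31428 = (8378/115 + 71*(-5) + (118/115)*(-10) - 5*(-10)) + 31428 = (8378/115 - 355 - 236/23 + 50) + 31428 = -27877/115 + 31428 = 3586343/115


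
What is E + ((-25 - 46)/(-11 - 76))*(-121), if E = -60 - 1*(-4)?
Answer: -13463/87 ≈ -154.75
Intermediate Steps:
E = -56 (E = -60 + 4 = -56)
E + ((-25 - 46)/(-11 - 76))*(-121) = -56 + ((-25 - 46)/(-11 - 76))*(-121) = -56 - 71/(-87)*(-121) = -56 - 71*(-1/87)*(-121) = -56 + (71/87)*(-121) = -56 - 8591/87 = -13463/87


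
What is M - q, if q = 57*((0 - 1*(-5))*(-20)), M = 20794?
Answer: 26494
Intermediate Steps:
q = -5700 (q = 57*((0 + 5)*(-20)) = 57*(5*(-20)) = 57*(-100) = -5700)
M - q = 20794 - 1*(-5700) = 20794 + 5700 = 26494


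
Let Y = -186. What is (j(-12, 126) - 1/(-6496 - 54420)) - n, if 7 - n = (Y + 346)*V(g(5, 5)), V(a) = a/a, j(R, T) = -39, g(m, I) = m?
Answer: 6944425/60916 ≈ 114.00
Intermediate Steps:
V(a) = 1
n = -153 (n = 7 - (-186 + 346) = 7 - 160 = -153)
(j(-12, 126) - 1/(-6496 - 54420)) - n = (-39 - 1/(-6496 - 54420)) - 1*(-153) = (-39 - 1/(-60916)) + 153 = (-39 - 1*(-1/60916)) + 153 = (-39 + 1/60916) + 153 = -2375723/60916 + 153 = 6944425/60916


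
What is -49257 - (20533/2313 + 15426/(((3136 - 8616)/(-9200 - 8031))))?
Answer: -619632360799/6337620 ≈ -97771.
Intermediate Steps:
-49257 - (20533/2313 + 15426/(((3136 - 8616)/(-9200 - 8031)))) = -49257 - (20533*(1/2313) + 15426/((-5480/(-17231)))) = -49257 - (20533/2313 + 15426/((-5480*(-1/17231)))) = -49257 - (20533/2313 + 15426/(5480/17231)) = -49257 - (20533/2313 + 15426*(17231/5480)) = -49257 - (20533/2313 + 132902703/2740) = -49257 - 1*307460212459/6337620 = -49257 - 307460212459/6337620 = -619632360799/6337620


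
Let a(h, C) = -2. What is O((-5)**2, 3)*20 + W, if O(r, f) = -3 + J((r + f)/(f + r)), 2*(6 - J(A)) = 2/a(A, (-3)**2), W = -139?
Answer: -69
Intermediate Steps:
J(A) = 13/2 (J(A) = 6 - 1/(-2) = 6 - (-1)/2 = 6 - 1/2*(-1) = 6 + 1/2 = 13/2)
O(r, f) = 7/2 (O(r, f) = -3 + 13/2 = 7/2)
O((-5)**2, 3)*20 + W = (7/2)*20 - 139 = 70 - 139 = -69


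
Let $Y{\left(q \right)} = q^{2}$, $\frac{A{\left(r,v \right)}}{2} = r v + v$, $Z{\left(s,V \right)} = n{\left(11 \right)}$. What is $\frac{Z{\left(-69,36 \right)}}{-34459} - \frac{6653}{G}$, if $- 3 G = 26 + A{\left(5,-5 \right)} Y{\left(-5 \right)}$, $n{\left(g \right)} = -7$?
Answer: $- \frac{687756863}{50792566} \approx -13.54$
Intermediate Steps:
$Z{\left(s,V \right)} = -7$
$A{\left(r,v \right)} = 2 v + 2 r v$ ($A{\left(r,v \right)} = 2 \left(r v + v\right) = 2 \left(v + r v\right) = 2 v + 2 r v$)
$G = \frac{1474}{3}$ ($G = - \frac{26 + 2 \left(-5\right) \left(1 + 5\right) \left(-5\right)^{2}}{3} = - \frac{26 + 2 \left(-5\right) 6 \cdot 25}{3} = - \frac{26 - 1500}{3} = \left(- \frac{1}{3}\right) \left(-1474\right) = \frac{1474}{3} \approx 491.33$)
$\frac{Z{\left(-69,36 \right)}}{-34459} - \frac{6653}{G} = - \frac{7}{-34459} - \frac{6653}{\frac{1474}{3}} = \left(-7\right) \left(- \frac{1}{34459}\right) - \frac{19959}{1474} = \frac{7}{34459} - \frac{19959}{1474} = - \frac{687756863}{50792566}$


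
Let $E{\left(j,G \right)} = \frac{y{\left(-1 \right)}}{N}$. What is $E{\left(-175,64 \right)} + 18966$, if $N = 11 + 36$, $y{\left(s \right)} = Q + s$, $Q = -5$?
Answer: $\frac{891396}{47} \approx 18966.0$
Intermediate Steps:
$y{\left(s \right)} = -5 + s$
$N = 47$
$E{\left(j,G \right)} = - \frac{6}{47}$ ($E{\left(j,G \right)} = \frac{-5 - 1}{47} = \left(-6\right) \frac{1}{47} = - \frac{6}{47}$)
$E{\left(-175,64 \right)} + 18966 = - \frac{6}{47} + 18966 = \frac{891396}{47}$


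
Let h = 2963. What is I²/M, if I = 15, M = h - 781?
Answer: 225/2182 ≈ 0.10312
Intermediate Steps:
M = 2182 (M = 2963 - 781 = 2182)
I²/M = 15²/2182 = 225*(1/2182) = 225/2182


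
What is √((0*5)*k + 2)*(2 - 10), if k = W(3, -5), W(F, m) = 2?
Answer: -8*√2 ≈ -11.314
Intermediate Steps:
k = 2
√((0*5)*k + 2)*(2 - 10) = √((0*5)*2 + 2)*(2 - 10) = √(0*2 + 2)*(-8) = √(0 + 2)*(-8) = √2*(-8) = -8*√2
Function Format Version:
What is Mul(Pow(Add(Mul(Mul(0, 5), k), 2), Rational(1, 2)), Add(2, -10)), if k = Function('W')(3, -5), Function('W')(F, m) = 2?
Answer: Mul(-8, Pow(2, Rational(1, 2))) ≈ -11.314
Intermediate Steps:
k = 2
Mul(Pow(Add(Mul(Mul(0, 5), k), 2), Rational(1, 2)), Add(2, -10)) = Mul(Pow(Add(Mul(Mul(0, 5), 2), 2), Rational(1, 2)), Add(2, -10)) = Mul(Pow(Add(Mul(0, 2), 2), Rational(1, 2)), -8) = Mul(Pow(Add(0, 2), Rational(1, 2)), -8) = Mul(Pow(2, Rational(1, 2)), -8) = Mul(-8, Pow(2, Rational(1, 2)))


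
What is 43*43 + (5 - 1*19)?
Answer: 1835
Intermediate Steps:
43*43 + (5 - 1*19) = 1849 + (5 - 19) = 1849 - 14 = 1835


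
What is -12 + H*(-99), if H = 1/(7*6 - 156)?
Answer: -423/38 ≈ -11.132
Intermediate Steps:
H = -1/114 (H = 1/(42 - 156) = 1/(-114) = -1/114 ≈ -0.0087719)
-12 + H*(-99) = -12 - 1/114*(-99) = -12 + 33/38 = -423/38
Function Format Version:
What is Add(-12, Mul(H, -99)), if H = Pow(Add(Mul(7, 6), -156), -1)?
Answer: Rational(-423, 38) ≈ -11.132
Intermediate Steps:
H = Rational(-1, 114) (H = Pow(Add(42, -156), -1) = Pow(-114, -1) = Rational(-1, 114) ≈ -0.0087719)
Add(-12, Mul(H, -99)) = Add(-12, Mul(Rational(-1, 114), -99)) = Add(-12, Rational(33, 38)) = Rational(-423, 38)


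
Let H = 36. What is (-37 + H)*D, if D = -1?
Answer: 1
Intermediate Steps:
(-37 + H)*D = (-37 + 36)*(-1) = -1*(-1) = 1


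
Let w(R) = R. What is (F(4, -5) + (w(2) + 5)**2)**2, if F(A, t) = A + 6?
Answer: 3481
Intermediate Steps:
F(A, t) = 6 + A
(F(4, -5) + (w(2) + 5)**2)**2 = ((6 + 4) + (2 + 5)**2)**2 = (10 + 7**2)**2 = (10 + 49)**2 = 59**2 = 3481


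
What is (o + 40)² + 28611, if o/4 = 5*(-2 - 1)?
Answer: 29011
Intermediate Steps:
o = -60 (o = 4*(5*(-2 - 1)) = 4*(5*(-3)) = 4*(-15) = -60)
(o + 40)² + 28611 = (-60 + 40)² + 28611 = (-20)² + 28611 = 400 + 28611 = 29011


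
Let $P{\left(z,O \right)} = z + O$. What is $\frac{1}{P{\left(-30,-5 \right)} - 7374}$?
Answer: $- \frac{1}{7409} \approx -0.00013497$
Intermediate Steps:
$P{\left(z,O \right)} = O + z$
$\frac{1}{P{\left(-30,-5 \right)} - 7374} = \frac{1}{\left(-5 - 30\right) - 7374} = \frac{1}{-35 - 7374} = \frac{1}{-7409} = - \frac{1}{7409}$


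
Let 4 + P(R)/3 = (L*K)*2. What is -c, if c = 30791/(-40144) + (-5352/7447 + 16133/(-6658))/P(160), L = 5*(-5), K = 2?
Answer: 141247505098/186602331201 ≈ 0.75694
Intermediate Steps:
L = -25
P(R) = -312 (P(R) = -12 + 3*(-25*2*2) = -12 + 3*(-50*2) = -12 + 3*(-100) = -12 - 300 = -312)
c = -141247505098/186602331201 (c = 30791/(-40144) + (-5352/7447 + 16133/(-6658))/(-312) = 30791*(-1/40144) + (-5352*1/7447 + 16133*(-1/6658))*(-1/312) = -30791/40144 + (-5352/7447 - 16133/6658)*(-1/312) = -30791/40144 - 155776067/49582126*(-1/312) = -30791/40144 + 155776067/15469623312 = -141247505098/186602331201 ≈ -0.75694)
-c = -1*(-141247505098/186602331201) = 141247505098/186602331201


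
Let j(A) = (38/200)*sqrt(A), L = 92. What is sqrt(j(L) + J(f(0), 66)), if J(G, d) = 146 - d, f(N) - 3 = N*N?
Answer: sqrt(8000 + 38*sqrt(23))/10 ≈ 9.0456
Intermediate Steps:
f(N) = 3 + N**2 (f(N) = 3 + N*N = 3 + N**2)
j(A) = 19*sqrt(A)/100 (j(A) = (38*(1/200))*sqrt(A) = 19*sqrt(A)/100)
sqrt(j(L) + J(f(0), 66)) = sqrt(19*sqrt(92)/100 + (146 - 1*66)) = sqrt(19*(2*sqrt(23))/100 + (146 - 66)) = sqrt(19*sqrt(23)/50 + 80) = sqrt(80 + 19*sqrt(23)/50)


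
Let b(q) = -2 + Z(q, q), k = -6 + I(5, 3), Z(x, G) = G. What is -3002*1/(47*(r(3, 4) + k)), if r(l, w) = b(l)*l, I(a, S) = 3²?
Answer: -1501/141 ≈ -10.645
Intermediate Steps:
I(a, S) = 9
k = 3 (k = -6 + 9 = 3)
b(q) = -2 + q
r(l, w) = l*(-2 + l) (r(l, w) = (-2 + l)*l = l*(-2 + l))
-3002*1/(47*(r(3, 4) + k)) = -3002*1/(47*(3*(-2 + 3) + 3)) = -3002*1/(47*(3*1 + 3)) = -3002*1/(47*(3 + 3)) = -3002/(6*47) = -3002/282 = -3002*1/282 = -1501/141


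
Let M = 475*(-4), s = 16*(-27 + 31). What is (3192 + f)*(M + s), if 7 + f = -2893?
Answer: -536112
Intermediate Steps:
f = -2900 (f = -7 - 2893 = -2900)
s = 64 (s = 16*4 = 64)
M = -1900
(3192 + f)*(M + s) = (3192 - 2900)*(-1900 + 64) = 292*(-1836) = -536112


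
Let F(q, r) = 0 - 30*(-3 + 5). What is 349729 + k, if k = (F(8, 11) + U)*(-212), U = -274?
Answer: 420537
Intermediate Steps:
F(q, r) = -60 (F(q, r) = 0 - 30*2 = 0 - 5*12 = 0 - 60 = -60)
k = 70808 (k = (-60 - 274)*(-212) = -334*(-212) = 70808)
349729 + k = 349729 + 70808 = 420537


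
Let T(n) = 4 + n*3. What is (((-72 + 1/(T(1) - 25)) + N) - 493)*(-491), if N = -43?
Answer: 5373995/18 ≈ 2.9856e+5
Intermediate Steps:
T(n) = 4 + 3*n
(((-72 + 1/(T(1) - 25)) + N) - 493)*(-491) = (((-72 + 1/((4 + 3*1) - 25)) - 43) - 493)*(-491) = (((-72 + 1/((4 + 3) - 25)) - 43) - 493)*(-491) = (((-72 + 1/(7 - 25)) - 43) - 493)*(-491) = (((-72 + 1/(-18)) - 43) - 493)*(-491) = (((-72 - 1/18) - 43) - 493)*(-491) = ((-1297/18 - 43) - 493)*(-491) = (-2071/18 - 493)*(-491) = -10945/18*(-491) = 5373995/18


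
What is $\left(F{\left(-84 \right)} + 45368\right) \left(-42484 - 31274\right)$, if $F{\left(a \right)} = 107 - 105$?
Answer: $-3346400460$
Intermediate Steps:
$F{\left(a \right)} = 2$ ($F{\left(a \right)} = 107 - 105 = 2$)
$\left(F{\left(-84 \right)} + 45368\right) \left(-42484 - 31274\right) = \left(2 + 45368\right) \left(-42484 - 31274\right) = 45370 \left(-73758\right) = -3346400460$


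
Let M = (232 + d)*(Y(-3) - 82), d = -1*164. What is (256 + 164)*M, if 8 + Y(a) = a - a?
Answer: -2570400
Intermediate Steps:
Y(a) = -8 (Y(a) = -8 + (a - a) = -8 + 0 = -8)
d = -164
M = -6120 (M = (232 - 164)*(-8 - 82) = 68*(-90) = -6120)
(256 + 164)*M = (256 + 164)*(-6120) = 420*(-6120) = -2570400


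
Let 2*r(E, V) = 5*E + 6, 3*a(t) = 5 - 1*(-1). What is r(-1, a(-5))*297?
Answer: 297/2 ≈ 148.50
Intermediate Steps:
a(t) = 2 (a(t) = (5 - 1*(-1))/3 = (5 + 1)/3 = (⅓)*6 = 2)
r(E, V) = 3 + 5*E/2 (r(E, V) = (5*E + 6)/2 = (6 + 5*E)/2 = 3 + 5*E/2)
r(-1, a(-5))*297 = (3 + (5/2)*(-1))*297 = (3 - 5/2)*297 = (½)*297 = 297/2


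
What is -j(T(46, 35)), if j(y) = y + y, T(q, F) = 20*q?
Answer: -1840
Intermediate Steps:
j(y) = 2*y
-j(T(46, 35)) = -2*20*46 = -2*920 = -1*1840 = -1840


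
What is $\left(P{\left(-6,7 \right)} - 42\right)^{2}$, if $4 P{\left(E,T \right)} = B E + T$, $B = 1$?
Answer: $\frac{27889}{16} \approx 1743.1$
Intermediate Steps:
$P{\left(E,T \right)} = \frac{E}{4} + \frac{T}{4}$ ($P{\left(E,T \right)} = \frac{1 E + T}{4} = \frac{E + T}{4} = \frac{E}{4} + \frac{T}{4}$)
$\left(P{\left(-6,7 \right)} - 42\right)^{2} = \left(\left(\frac{1}{4} \left(-6\right) + \frac{1}{4} \cdot 7\right) - 42\right)^{2} = \left(\left(- \frac{3}{2} + \frac{7}{4}\right) - 42\right)^{2} = \left(\frac{1}{4} - 42\right)^{2} = \left(- \frac{167}{4}\right)^{2} = \frac{27889}{16}$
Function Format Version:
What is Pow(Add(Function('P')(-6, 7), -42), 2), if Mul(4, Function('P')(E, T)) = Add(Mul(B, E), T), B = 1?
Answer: Rational(27889, 16) ≈ 1743.1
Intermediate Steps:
Function('P')(E, T) = Add(Mul(Rational(1, 4), E), Mul(Rational(1, 4), T)) (Function('P')(E, T) = Mul(Rational(1, 4), Add(Mul(1, E), T)) = Mul(Rational(1, 4), Add(E, T)) = Add(Mul(Rational(1, 4), E), Mul(Rational(1, 4), T)))
Pow(Add(Function('P')(-6, 7), -42), 2) = Pow(Add(Add(Mul(Rational(1, 4), -6), Mul(Rational(1, 4), 7)), -42), 2) = Pow(Add(Add(Rational(-3, 2), Rational(7, 4)), -42), 2) = Pow(Add(Rational(1, 4), -42), 2) = Pow(Rational(-167, 4), 2) = Rational(27889, 16)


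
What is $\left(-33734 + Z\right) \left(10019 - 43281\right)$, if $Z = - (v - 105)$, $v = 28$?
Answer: $1119499134$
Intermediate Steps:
$Z = 77$ ($Z = - (28 - 105) = \left(-1\right) \left(-77\right) = 77$)
$\left(-33734 + Z\right) \left(10019 - 43281\right) = \left(-33734 + 77\right) \left(10019 - 43281\right) = \left(-33657\right) \left(-33262\right) = 1119499134$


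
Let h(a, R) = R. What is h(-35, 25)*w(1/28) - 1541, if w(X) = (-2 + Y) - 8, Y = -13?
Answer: -2116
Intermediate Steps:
w(X) = -23 (w(X) = (-2 - 13) - 8 = -15 - 8 = -23)
h(-35, 25)*w(1/28) - 1541 = 25*(-23) - 1541 = -575 - 1541 = -2116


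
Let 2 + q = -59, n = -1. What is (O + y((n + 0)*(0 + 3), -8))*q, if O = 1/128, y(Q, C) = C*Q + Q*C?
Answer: -374845/128 ≈ -2928.5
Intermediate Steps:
y(Q, C) = 2*C*Q (y(Q, C) = C*Q + C*Q = 2*C*Q)
q = -61 (q = -2 - 59 = -61)
O = 1/128 ≈ 0.0078125
(O + y((n + 0)*(0 + 3), -8))*q = (1/128 + 2*(-8)*((-1 + 0)*(0 + 3)))*(-61) = (1/128 + 2*(-8)*(-1*3))*(-61) = (1/128 + 2*(-8)*(-3))*(-61) = (1/128 + 48)*(-61) = (6145/128)*(-61) = -374845/128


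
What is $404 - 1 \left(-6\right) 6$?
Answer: $440$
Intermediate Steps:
$404 - 1 \left(-6\right) 6 = 404 - \left(-6\right) 6 = 404 - -36 = 404 + 36 = 440$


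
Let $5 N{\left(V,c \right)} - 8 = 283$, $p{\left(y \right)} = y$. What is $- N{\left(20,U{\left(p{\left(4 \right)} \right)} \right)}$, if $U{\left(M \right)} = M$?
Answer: $- \frac{291}{5} \approx -58.2$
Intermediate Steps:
$N{\left(V,c \right)} = \frac{291}{5}$ ($N{\left(V,c \right)} = \frac{8}{5} + \frac{1}{5} \cdot 283 = \frac{8}{5} + \frac{283}{5} = \frac{291}{5}$)
$- N{\left(20,U{\left(p{\left(4 \right)} \right)} \right)} = \left(-1\right) \frac{291}{5} = - \frac{291}{5}$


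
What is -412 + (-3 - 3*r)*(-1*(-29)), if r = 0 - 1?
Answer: -412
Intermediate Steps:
r = -1
-412 + (-3 - 3*r)*(-1*(-29)) = -412 + (-3 - 3*(-1))*(-1*(-29)) = -412 + (-3 + 3)*29 = -412 + 0*29 = -412 + 0 = -412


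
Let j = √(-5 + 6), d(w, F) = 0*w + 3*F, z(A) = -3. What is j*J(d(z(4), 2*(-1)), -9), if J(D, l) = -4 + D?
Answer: -10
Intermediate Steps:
d(w, F) = 3*F (d(w, F) = 0 + 3*F = 3*F)
j = 1 (j = √1 = 1)
j*J(d(z(4), 2*(-1)), -9) = 1*(-4 + 3*(2*(-1))) = 1*(-4 + 3*(-2)) = 1*(-4 - 6) = 1*(-10) = -10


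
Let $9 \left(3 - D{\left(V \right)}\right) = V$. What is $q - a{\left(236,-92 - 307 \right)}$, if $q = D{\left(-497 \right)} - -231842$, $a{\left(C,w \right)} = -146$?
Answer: $\frac{2088416}{9} \approx 2.3205 \cdot 10^{5}$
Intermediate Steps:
$D{\left(V \right)} = 3 - \frac{V}{9}$
$q = \frac{2087102}{9}$ ($q = \left(3 - - \frac{497}{9}\right) - -231842 = \left(3 + \frac{497}{9}\right) + 231842 = \frac{524}{9} + 231842 = \frac{2087102}{9} \approx 2.319 \cdot 10^{5}$)
$q - a{\left(236,-92 - 307 \right)} = \frac{2087102}{9} - -146 = \frac{2087102}{9} + 146 = \frac{2088416}{9}$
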